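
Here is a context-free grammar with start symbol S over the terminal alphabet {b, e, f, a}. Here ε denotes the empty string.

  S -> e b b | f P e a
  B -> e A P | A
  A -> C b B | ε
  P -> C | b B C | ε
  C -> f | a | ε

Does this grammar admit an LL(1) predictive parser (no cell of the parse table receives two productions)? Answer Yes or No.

FIRST(S) = {e, f}
FIRST(B) = {ε, a, b, e, f}
FIRST(A) = {ε, a, b, f}
FIRST(P) = {ε, a, b, f}
FIRST(C) = {ε, a, f}
FOLLOW(S) = {$}
FOLLOW(B) = {a, b, e, f}
FOLLOW(A) = {a, b, e, f}
FOLLOW(P) = {a, b, e, f}
FOLLOW(C) = {a, b, e, f}
Cell M[A, a] receives both A -> C b B and A -> ε — the grammar is not LL(1).

No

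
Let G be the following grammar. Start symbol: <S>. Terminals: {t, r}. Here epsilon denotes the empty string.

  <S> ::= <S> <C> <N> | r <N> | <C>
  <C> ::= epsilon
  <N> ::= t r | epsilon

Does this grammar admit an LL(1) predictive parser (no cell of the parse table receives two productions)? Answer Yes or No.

FIRST(<S>) = {epsilon, r, t}
FIRST(<C>) = {epsilon}
FIRST(<N>) = {epsilon, t}
FOLLOW(<S>) = {$, t}
FOLLOW(<C>) = {$, t}
FOLLOW(<N>) = {$, t}
Cell M[<N>, t] receives both <N> ::= t r and <N> ::= epsilon — the grammar is not LL(1).

No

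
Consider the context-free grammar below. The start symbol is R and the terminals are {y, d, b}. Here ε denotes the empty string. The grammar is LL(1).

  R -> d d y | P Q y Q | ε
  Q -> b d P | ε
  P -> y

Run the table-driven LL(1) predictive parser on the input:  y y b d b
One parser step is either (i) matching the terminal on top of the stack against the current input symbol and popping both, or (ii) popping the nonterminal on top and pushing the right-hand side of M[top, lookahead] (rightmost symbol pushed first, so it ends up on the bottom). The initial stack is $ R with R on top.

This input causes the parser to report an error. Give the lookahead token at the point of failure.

     Stack      Input        Action
  1  $ R        y y b d b $  expand R -> P Q y Q
  2  $ Q y Q P  y y b d b $  expand P -> y
  3  $ Q y Q y  y y b d b $  match y
  4  $ Q y Q    y b d b $    expand Q -> ε
  5  $ Q y      y b d b $    match y
  6  $ Q        b d b $      expand Q -> b d P
  7  $ P d b    b d b $      match b
  8  $ P d      d b $        match d
  9  $ P        b $          error: M[P, b] is empty

b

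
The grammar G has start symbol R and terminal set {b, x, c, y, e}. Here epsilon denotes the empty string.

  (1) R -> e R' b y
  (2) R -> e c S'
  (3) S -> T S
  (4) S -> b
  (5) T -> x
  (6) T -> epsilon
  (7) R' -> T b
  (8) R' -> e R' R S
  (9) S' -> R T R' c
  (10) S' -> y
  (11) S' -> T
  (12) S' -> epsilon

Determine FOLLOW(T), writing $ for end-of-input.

FIRST(R): from R->e R' b y we get {e}; from R->e c S' we get {e}. So FIRST(R) = {e}.
FIRST(T): from T->x we get {x}; from T->epsilon we get {epsilon}. So FIRST(T) = {epsilon, x}.
FIRST(S): from S->T S we get {b, x}; from S->b we get {b}. So FIRST(S) = {b, x}.
FIRST(R'): from R'->T b we get {b, x}; from R'->e R' R S we get {e}. So FIRST(R') = {b, e, x}.
FIRST(S'): from S'->R T R' c we get {e}; from S'->y we get {y}; from S'->T we get {epsilon, x}; from S'->epsilon we get {epsilon}. So FIRST(S') = {epsilon, e, x, y}.
FOLLOW(R) includes $ since R is the start symbol.
FOLLOW(R): in R'->e R' R S, R is followed by S with FIRST {b, x}; in S'->R T R' c, R is followed by T R' c with FIRST {b, e, x}. Thus FOLLOW(R) = {$, b, e, x}.
FOLLOW(R'): in R->e R' b y, R' is followed by b y with FIRST {b}; in R'->e R' R S, R' is followed by R S with FIRST {e}; in S'->R T R' c, R' is followed by c with FIRST {c}. Thus FOLLOW(R') = {b, c, e}.
FOLLOW(S): in S->T S, the suffix after S is empty (adds nothing new); in R'->e R' R S, the suffix after S is empty, so FOLLOW(S) ⊇ FOLLOW(R') = {b, c, e}. Thus FOLLOW(S) = {b, c, e}.
FOLLOW(S'): in R->e c S', the suffix after S' is empty, so FOLLOW(S') ⊇ FOLLOW(R) = {$, b, e, x}. Thus FOLLOW(S') = {$, b, e, x}.
FOLLOW(T): in S->T S, T is followed by S with FIRST {b, x}; in R'->T b, T is followed by b with FIRST {b}; in S'->R T R' c, T is followed by R' c with FIRST {b, e, x}; in S'->T, the suffix after T is empty, so FOLLOW(T) ⊇ FOLLOW(S') = {$, b, e, x}. Thus FOLLOW(T) = {$, b, e, x}.

{$, b, e, x}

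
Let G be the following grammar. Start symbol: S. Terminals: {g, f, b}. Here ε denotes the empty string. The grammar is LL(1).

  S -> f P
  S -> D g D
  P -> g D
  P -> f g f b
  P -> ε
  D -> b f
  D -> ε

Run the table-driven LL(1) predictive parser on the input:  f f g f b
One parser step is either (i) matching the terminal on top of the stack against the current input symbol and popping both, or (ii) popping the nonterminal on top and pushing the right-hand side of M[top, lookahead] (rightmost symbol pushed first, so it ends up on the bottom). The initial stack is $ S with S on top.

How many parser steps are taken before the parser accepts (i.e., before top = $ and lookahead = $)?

step 1: stack=$ S  input=f f g f b $  — expand S -> f P
step 2: stack=$ P f  input=f f g f b $  — match f
step 3: stack=$ P  input=f g f b $  — expand P -> f g f b
step 4: stack=$ b f g f  input=f g f b $  — match f
step 5: stack=$ b f g  input=g f b $  — match g
step 6: stack=$ b f  input=f b $  — match f
step 7: stack=$ b  input=b $  — match b
Accept reached after 7 steps.

7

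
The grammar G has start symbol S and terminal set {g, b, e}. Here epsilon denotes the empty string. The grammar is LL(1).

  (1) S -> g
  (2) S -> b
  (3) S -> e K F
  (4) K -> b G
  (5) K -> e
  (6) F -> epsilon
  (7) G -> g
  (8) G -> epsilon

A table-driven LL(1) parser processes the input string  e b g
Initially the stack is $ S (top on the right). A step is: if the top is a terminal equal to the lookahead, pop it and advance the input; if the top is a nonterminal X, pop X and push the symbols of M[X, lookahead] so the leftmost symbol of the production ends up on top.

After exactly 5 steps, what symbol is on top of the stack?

g

step 1: stack=$ S  input=e b g $  — expand S -> e K F
step 2: stack=$ F K e  input=e b g $  — match e
step 3: stack=$ F K  input=b g $  — expand K -> b G
step 4: stack=$ F G b  input=b g $  — match b
step 5: stack=$ F G  input=g $  — expand G -> g
Stack after step 5: $ F g (top = g).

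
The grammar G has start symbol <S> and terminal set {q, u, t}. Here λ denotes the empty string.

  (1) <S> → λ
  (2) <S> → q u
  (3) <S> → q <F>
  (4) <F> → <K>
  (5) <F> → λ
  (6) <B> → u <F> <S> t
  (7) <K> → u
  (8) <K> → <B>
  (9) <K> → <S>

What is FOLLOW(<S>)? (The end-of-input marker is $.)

FIRST(<S>): from <S>→λ we get {λ}; from <S>→q u we get {q}; from <S>→q <F> we get {q}. So FIRST(<S>) = {λ, q}.
FIRST(<B>): from <B>→u <F> <S> t we get {u}. So FIRST(<B>) = {u}.
FIRST(<K>): from <K>→u we get {u}; from <K>→<B> we get {u}; from <K>→<S> we get {λ, q}. So FIRST(<K>) = {λ, q, u}.
FIRST(<F>): from <F>→<K> we get {λ, q, u}; from <F>→λ we get {λ}. So FIRST(<F>) = {λ, q, u}.
FOLLOW(<S>) includes $ since <S> is the start symbol.
FOLLOW(<S>): in <B>→u <F> <S> t, <S> is followed by t with FIRST {t}; in <K>→<S>, the suffix after <S> is empty, so FOLLOW(<S>) ⊇ FOLLOW(<K>) = {$, q, t}. Thus FOLLOW(<S>) = {$, q, t}.
FOLLOW(<F>): in <S>→q <F>, the suffix after <F> is empty, so FOLLOW(<F>) ⊇ FOLLOW(<S>) = {$, q, t}; in <B>→u <F> <S> t, <F> is followed by <S> t with FIRST {q, t}. Thus FOLLOW(<F>) = {$, q, t}.
FOLLOW(<K>): in <F>→<K>, the suffix after <K> is empty, so FOLLOW(<K>) ⊇ FOLLOW(<F>) = {$, q, t}. Thus FOLLOW(<K>) = {$, q, t}.
FOLLOW(<B>): in <K>→<B>, the suffix after <B> is empty, so FOLLOW(<B>) ⊇ FOLLOW(<K>) = {$, q, t}. Thus FOLLOW(<B>) = {$, q, t}.

{$, q, t}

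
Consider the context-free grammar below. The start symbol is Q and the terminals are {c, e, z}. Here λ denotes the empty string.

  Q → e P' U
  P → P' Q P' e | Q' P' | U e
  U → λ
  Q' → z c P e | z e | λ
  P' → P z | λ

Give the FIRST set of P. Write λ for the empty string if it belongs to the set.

{λ, e, z}

FIRST(Q): from Q→e P' U we get {e}. So FIRST(Q) = {e}.
FIRST(U): from U→λ we get {λ}. So FIRST(U) = {λ}.
FIRST(Q'): from Q'→z c P e we get {z}; from Q'→z e we get {z}; from Q'→λ we get {λ}. So FIRST(Q') = {λ, z}.
FIRST(P): from P→P' Q P' e we get {e, z}; from P→Q' P' we get {λ, e, z}; from P→U e we get {e}. So FIRST(P) = {λ, e, z}.
FIRST(P'): from P'→P z we get {e, z}; from P'→λ we get {λ}. So FIRST(P') = {λ, e, z}.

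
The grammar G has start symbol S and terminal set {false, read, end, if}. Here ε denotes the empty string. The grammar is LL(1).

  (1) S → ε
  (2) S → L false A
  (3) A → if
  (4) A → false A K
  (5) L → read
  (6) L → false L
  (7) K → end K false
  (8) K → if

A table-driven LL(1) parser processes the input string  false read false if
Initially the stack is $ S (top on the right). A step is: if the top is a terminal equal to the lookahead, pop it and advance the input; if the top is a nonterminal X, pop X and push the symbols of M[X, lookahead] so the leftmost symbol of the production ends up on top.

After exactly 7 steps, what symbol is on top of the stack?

if

step 1: stack=$ S  input=false read false if $  — expand S → L false A
step 2: stack=$ A false L  input=false read false if $  — expand L → false L
step 3: stack=$ A false L false  input=false read false if $  — match false
step 4: stack=$ A false L  input=read false if $  — expand L → read
step 5: stack=$ A false read  input=read false if $  — match read
step 6: stack=$ A false  input=false if $  — match false
step 7: stack=$ A  input=if $  — expand A → if
Stack after step 7: $ if (top = if).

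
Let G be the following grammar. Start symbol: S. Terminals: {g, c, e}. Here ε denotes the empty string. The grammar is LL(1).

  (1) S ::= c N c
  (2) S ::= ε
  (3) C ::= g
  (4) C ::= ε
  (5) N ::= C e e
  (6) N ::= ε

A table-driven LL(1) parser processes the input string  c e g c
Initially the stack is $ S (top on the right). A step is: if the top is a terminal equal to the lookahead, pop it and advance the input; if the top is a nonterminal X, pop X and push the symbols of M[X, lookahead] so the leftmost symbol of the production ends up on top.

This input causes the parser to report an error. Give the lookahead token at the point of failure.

step 1: stack=$ S  input=c e g c $  — expand S ::= c N c
step 2: stack=$ c N c  input=c e g c $  — match c
step 3: stack=$ c N  input=e g c $  — expand N ::= C e e
step 4: stack=$ c e e C  input=e g c $  — expand C ::= ε
step 5: stack=$ c e e  input=e g c $  — match e
step 6: stack=$ c e  input=g c $  — error: top is terminal e but lookahead is g

g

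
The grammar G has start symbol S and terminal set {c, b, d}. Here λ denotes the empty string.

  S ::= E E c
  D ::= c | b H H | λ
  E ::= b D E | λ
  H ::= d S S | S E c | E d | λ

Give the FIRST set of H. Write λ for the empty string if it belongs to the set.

FIRST(D) = {λ, b, c}
FIRST(E) = {λ, b}
FIRST(S) = {b, c}  (via E E c)
FIRST(H) = {λ, b, c, d}  (via S E c, E d)

{λ, b, c, d}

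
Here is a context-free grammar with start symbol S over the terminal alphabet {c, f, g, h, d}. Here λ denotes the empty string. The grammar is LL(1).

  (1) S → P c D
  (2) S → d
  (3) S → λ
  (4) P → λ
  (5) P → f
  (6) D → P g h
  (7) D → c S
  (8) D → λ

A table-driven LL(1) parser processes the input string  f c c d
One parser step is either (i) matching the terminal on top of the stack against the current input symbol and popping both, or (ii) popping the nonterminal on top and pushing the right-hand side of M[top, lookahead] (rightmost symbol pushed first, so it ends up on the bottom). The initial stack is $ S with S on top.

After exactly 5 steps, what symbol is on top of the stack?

step 1: stack=$ S  input=f c c d $  — expand S → P c D
step 2: stack=$ D c P  input=f c c d $  — expand P → f
step 3: stack=$ D c f  input=f c c d $  — match f
step 4: stack=$ D c  input=c c d $  — match c
step 5: stack=$ D  input=c d $  — expand D → c S
Stack after step 5: $ S c (top = c).

c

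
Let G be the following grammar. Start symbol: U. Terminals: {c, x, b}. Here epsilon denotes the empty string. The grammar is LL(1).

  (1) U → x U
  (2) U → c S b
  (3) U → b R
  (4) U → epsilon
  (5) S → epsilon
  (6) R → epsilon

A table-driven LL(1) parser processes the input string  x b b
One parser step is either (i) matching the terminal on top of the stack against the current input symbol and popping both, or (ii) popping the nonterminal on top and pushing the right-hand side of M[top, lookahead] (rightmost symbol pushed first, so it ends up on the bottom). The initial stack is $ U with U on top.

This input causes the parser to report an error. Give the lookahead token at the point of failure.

b

     Stack  Input    Action
  1  $ U    x b b $  expand U → x U
  2  $ U x  x b b $  match x
  3  $ U    b b $    expand U → b R
  4  $ R b  b b $    match b
  5  $ R    b $      error: M[R, b] is empty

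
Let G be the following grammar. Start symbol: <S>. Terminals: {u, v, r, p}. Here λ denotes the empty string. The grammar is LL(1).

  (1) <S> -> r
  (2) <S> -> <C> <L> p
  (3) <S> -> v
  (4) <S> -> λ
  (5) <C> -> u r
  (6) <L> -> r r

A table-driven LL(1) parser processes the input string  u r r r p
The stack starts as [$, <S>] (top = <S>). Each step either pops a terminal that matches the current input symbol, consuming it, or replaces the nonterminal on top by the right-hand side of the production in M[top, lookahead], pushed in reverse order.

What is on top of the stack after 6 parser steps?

r

     Stack        Input        Action
  1  $ <S>        u r r r p $  expand <S> -> <C> <L> p
  2  $ p <L> <C>  u r r r p $  expand <C> -> u r
  3  $ p <L> r u  u r r r p $  match u
  4  $ p <L> r    r r r p $    match r
  5  $ p <L>      r r p $      expand <L> -> r r
  6  $ p r r      r r p $      match r
Stack after step 6: $ p r (top = r).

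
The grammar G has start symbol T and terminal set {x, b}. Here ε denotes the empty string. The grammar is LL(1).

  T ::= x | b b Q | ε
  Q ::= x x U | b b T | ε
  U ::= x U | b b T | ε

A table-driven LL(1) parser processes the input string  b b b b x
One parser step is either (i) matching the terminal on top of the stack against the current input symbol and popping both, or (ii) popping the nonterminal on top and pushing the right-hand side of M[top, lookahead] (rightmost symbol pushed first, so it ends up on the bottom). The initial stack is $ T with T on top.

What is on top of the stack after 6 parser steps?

     Stack    Input        Action
  1  $ T      b b b b x $  expand T ::= b b Q
  2  $ Q b b  b b b b x $  match b
  3  $ Q b    b b b x $    match b
  4  $ Q      b b x $      expand Q ::= b b T
  5  $ T b b  b b x $      match b
  6  $ T b    b x $        match b
Stack after step 6: $ T (top = T).

T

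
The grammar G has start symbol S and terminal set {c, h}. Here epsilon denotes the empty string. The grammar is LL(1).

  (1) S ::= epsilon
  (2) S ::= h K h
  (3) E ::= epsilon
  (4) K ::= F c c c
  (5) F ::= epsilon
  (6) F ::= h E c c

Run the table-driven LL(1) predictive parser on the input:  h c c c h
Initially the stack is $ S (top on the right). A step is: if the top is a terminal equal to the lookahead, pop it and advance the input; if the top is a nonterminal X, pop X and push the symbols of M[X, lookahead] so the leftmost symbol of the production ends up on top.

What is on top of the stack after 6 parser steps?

     Stack        Input        Action
  1  $ S          h c c c h $  expand S ::= h K h
  2  $ h K h      h c c c h $  match h
  3  $ h K        c c c h $    expand K ::= F c c c
  4  $ h c c c F  c c c h $    expand F ::= epsilon
  5  $ h c c c    c c c h $    match c
  6  $ h c c      c c h $      match c
Stack after step 6: $ h c (top = c).

c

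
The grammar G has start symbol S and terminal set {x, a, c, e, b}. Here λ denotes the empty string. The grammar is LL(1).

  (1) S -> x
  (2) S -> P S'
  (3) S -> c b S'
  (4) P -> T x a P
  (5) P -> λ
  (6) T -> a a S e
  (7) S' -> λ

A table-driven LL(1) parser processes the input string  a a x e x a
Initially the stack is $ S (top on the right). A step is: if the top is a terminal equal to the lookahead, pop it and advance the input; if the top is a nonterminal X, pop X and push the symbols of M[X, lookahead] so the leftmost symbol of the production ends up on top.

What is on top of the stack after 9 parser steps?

a

step 1: stack=$ S  input=a a x e x a $  — expand S -> P S'
step 2: stack=$ S' P  input=a a x e x a $  — expand P -> T x a P
step 3: stack=$ S' P a x T  input=a a x e x a $  — expand T -> a a S e
step 4: stack=$ S' P a x e S a a  input=a a x e x a $  — match a
step 5: stack=$ S' P a x e S a  input=a x e x a $  — match a
step 6: stack=$ S' P a x e S  input=x e x a $  — expand S -> x
step 7: stack=$ S' P a x e x  input=x e x a $  — match x
step 8: stack=$ S' P a x e  input=e x a $  — match e
step 9: stack=$ S' P a x  input=x a $  — match x
Stack after step 9: $ S' P a (top = a).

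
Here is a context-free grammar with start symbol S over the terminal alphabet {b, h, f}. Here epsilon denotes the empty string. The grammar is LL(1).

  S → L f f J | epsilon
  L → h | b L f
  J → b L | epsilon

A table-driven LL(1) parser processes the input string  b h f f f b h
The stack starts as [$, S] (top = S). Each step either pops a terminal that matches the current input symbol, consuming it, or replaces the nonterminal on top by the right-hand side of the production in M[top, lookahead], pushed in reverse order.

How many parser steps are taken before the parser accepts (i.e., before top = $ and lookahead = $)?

12

step 1: stack=$ S  input=b h f f f b h $  — expand S → L f f J
step 2: stack=$ J f f L  input=b h f f f b h $  — expand L → b L f
step 3: stack=$ J f f f L b  input=b h f f f b h $  — match b
step 4: stack=$ J f f f L  input=h f f f b h $  — expand L → h
step 5: stack=$ J f f f h  input=h f f f b h $  — match h
step 6: stack=$ J f f f  input=f f f b h $  — match f
step 7: stack=$ J f f  input=f f b h $  — match f
step 8: stack=$ J f  input=f b h $  — match f
step 9: stack=$ J  input=b h $  — expand J → b L
step 10: stack=$ L b  input=b h $  — match b
step 11: stack=$ L  input=h $  — expand L → h
step 12: stack=$ h  input=h $  — match h
Accept reached after 12 steps.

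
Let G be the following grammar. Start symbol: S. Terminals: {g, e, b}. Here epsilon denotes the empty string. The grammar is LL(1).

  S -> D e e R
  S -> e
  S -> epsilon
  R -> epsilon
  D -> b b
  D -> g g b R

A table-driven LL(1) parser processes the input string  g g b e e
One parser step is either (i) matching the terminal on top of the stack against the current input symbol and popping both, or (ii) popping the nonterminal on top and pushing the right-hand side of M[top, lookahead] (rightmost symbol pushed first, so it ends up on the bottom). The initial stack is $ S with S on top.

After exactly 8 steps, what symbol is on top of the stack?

R

step 1: stack=$ S  input=g g b e e $  — expand S -> D e e R
step 2: stack=$ R e e D  input=g g b e e $  — expand D -> g g b R
step 3: stack=$ R e e R b g g  input=g g b e e $  — match g
step 4: stack=$ R e e R b g  input=g b e e $  — match g
step 5: stack=$ R e e R b  input=b e e $  — match b
step 6: stack=$ R e e R  input=e e $  — expand R -> epsilon
step 7: stack=$ R e e  input=e e $  — match e
step 8: stack=$ R e  input=e $  — match e
Stack after step 8: $ R (top = R).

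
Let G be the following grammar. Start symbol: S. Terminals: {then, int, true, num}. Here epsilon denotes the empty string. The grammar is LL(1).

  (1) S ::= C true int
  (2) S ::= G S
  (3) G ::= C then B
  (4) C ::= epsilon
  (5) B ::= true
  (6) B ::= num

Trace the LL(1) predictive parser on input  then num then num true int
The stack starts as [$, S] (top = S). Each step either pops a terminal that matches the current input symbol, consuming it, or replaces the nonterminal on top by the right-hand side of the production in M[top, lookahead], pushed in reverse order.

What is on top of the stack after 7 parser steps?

G

     Stack         Input                         Action
  1  $ S           then num then num true int $  expand S ::= G S
  2  $ S G         then num then num true int $  expand G ::= C then B
  3  $ S B then C  then num then num true int $  expand C ::= epsilon
  4  $ S B then    then num then num true int $  match then
  5  $ S B         num then num true int $       expand B ::= num
  6  $ S num       num then num true int $       match num
  7  $ S           then num true int $           expand S ::= G S
Stack after step 7: $ S G (top = G).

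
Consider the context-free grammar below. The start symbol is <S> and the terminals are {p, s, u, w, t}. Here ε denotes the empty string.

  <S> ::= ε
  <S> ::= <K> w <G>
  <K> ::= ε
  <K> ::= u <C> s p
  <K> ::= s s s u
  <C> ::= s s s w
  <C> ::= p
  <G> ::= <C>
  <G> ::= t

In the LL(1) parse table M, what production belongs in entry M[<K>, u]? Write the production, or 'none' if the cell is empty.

<K> ::= u <C> s p

FIRST(<K>) = {ε, s, u}
FIRST(<C>) = {p, s}
FIRST(<S>) = {ε, s, u, w}  (via <K> w <G>)
FIRST(<G>) = {p, s, t}  (via <C>)
FOLLOW(<S>) includes $ since <S> is the start symbol.
FOLLOW(<K>): in <S>::=<K> w <G>, <K> is followed by w <G> with FIRST {w}. Thus FOLLOW(<K>) = {w}.
For <K> ::= ε: FIRST(ε) = {ε}, so it goes in M[<K>, t] for t ∈ {}; since ε ∈ FIRST, also for every t ∈ FOLLOW(<K>) = {w}.
For <K> ::= u <C> s p: FIRST(u <C> s p) = {u}, so it goes in M[<K>, t] for t ∈ {u}.
For <K> ::= s s s u: FIRST(s s s u) = {s}, so it goes in M[<K>, t] for t ∈ {s}.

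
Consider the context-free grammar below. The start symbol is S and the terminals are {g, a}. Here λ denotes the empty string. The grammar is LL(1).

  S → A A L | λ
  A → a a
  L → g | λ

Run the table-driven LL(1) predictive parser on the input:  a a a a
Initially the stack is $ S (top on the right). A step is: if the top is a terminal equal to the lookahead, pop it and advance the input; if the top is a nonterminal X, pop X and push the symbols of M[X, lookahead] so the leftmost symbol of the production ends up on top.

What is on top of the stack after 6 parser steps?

     Stack      Input      Action
  1  $ S        a a a a $  expand S → A A L
  2  $ L A A    a a a a $  expand A → a a
  3  $ L A a a  a a a a $  match a
  4  $ L A a    a a a $    match a
  5  $ L A      a a $      expand A → a a
  6  $ L a a    a a $      match a
Stack after step 6: $ L a (top = a).

a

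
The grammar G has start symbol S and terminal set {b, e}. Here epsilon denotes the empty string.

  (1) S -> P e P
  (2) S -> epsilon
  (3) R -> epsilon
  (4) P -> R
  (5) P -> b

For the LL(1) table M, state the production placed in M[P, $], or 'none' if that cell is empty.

FIRST(R) = {epsilon}
FIRST(P) = {epsilon, b}  (via R)
FIRST(S) = {epsilon, b, e}  (via P e P)
FOLLOW(S) includes $ since S is the start symbol.
FOLLOW(S): S appears on no right-hand side. Thus FOLLOW(S) = {$}.
FOLLOW(P): in S->P e P (occurrence 1), P is followed by e P with FIRST {e}; in S->P e P (occurrence 2), the suffix after P is empty, so FOLLOW(P) ⊇ FOLLOW(S) = {$}. Thus FOLLOW(P) = {$, e}.
For P -> R: FIRST(R) = {epsilon}, so it goes in M[P, t] for t ∈ {}; since epsilon ∈ FIRST, also for every t ∈ FOLLOW(P) = {$, e}.
For P -> b: FIRST(b) = {b}, so it goes in M[P, t] for t ∈ {b}.

P -> R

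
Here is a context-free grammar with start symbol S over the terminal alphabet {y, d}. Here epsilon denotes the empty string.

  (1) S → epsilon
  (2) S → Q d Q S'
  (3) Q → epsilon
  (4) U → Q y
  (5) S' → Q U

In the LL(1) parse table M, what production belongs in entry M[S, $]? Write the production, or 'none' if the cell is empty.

FIRST(Q): from Q→epsilon we get {epsilon}. So FIRST(Q) = {epsilon}.
FIRST(S): from S→epsilon we get {epsilon}; from S→Q d Q S' we get {d}. So FIRST(S) = {epsilon, d}.
FIRST(U): from U→Q y we get {y}. So FIRST(U) = {y}.
FIRST(S'): from S'→Q U we get {y}. So FIRST(S') = {y}.
FOLLOW(S) includes $ since S is the start symbol.
FOLLOW(S): S appears on no right-hand side. Thus FOLLOW(S) = {$}.
For S → epsilon: FIRST(epsilon) = {epsilon}, so it goes in M[S, t] for t ∈ {}; since epsilon ∈ FIRST, also for every t ∈ FOLLOW(S) = {$}.
For S → Q d Q S': FIRST(Q d Q S') = {d}, so it goes in M[S, t] for t ∈ {d}.

S → epsilon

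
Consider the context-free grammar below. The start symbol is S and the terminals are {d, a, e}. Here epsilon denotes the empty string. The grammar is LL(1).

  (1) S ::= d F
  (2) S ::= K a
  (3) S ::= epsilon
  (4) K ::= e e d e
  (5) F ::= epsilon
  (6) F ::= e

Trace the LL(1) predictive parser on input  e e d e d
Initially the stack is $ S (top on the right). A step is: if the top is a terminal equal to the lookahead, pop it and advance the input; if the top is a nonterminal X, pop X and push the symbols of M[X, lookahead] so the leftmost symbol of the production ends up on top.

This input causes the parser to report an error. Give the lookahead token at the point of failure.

     Stack        Input        Action
  1  $ S          e e d e d $  expand S ::= K a
  2  $ a K        e e d e d $  expand K ::= e e d e
  3  $ a e d e e  e e d e d $  match e
  4  $ a e d e    e d e d $    match e
  5  $ a e d      d e d $      match d
  6  $ a e        e d $        match e
  7  $ a          d $          error: top is terminal a but lookahead is d

d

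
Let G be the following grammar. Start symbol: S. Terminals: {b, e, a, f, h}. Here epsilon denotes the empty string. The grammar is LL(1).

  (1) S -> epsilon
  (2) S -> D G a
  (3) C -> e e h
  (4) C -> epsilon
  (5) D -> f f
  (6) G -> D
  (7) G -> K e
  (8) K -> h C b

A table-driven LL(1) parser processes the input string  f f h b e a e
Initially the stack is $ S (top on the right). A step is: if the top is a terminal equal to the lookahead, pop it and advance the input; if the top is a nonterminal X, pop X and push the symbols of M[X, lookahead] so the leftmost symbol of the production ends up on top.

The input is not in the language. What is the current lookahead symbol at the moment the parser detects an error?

step 1: stack=$ S  input=f f h b e a e $  — expand S -> D G a
step 2: stack=$ a G D  input=f f h b e a e $  — expand D -> f f
step 3: stack=$ a G f f  input=f f h b e a e $  — match f
step 4: stack=$ a G f  input=f h b e a e $  — match f
step 5: stack=$ a G  input=h b e a e $  — expand G -> K e
step 6: stack=$ a e K  input=h b e a e $  — expand K -> h C b
step 7: stack=$ a e b C h  input=h b e a e $  — match h
step 8: stack=$ a e b C  input=b e a e $  — expand C -> epsilon
step 9: stack=$ a e b  input=b e a e $  — match b
step 10: stack=$ a e  input=e a e $  — match e
step 11: stack=$ a  input=a e $  — match a
step 12: stack=$  input=e $  — error: stack empty but input remains

e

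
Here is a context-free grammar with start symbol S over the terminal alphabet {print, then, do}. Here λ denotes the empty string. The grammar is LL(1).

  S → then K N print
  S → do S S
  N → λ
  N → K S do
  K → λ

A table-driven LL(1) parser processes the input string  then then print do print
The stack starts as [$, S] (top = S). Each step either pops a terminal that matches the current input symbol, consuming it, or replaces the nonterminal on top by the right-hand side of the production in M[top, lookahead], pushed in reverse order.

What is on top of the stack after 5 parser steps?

step 1: stack=$ S  input=then then print do print $  — expand S → then K N print
step 2: stack=$ print N K then  input=then then print do print $  — match then
step 3: stack=$ print N K  input=then print do print $  — expand K → λ
step 4: stack=$ print N  input=then print do print $  — expand N → K S do
step 5: stack=$ print do S K  input=then print do print $  — expand K → λ
Stack after step 5: $ print do S (top = S).

S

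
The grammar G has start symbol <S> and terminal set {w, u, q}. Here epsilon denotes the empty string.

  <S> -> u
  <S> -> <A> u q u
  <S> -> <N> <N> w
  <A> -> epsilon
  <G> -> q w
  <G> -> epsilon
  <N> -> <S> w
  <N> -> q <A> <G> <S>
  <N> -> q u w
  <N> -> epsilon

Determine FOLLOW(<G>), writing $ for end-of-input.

{q, u, w}

FIRST(<A>) = {epsilon}
FIRST(<G>) = {epsilon, q}
FIRST(<S>) = {q, u, w}  (via <A> u q u, <N> <N> w)
FIRST(<N>) = {epsilon, q, u, w}  (via <S> w)
FOLLOW(<S>) includes $ since <S> is the start symbol.
FOLLOW(<A>): in <S>-><A> u q u, <A> is followed by u q u with FIRST {u}; in <N>->q <A> <G> <S>, <A> is followed by <G> <S> with FIRST {q, u, w}. Thus FOLLOW(<A>) = {q, u, w}.
FOLLOW(<G>): in <N>->q <A> <G> <S>, <G> is followed by <S> with FIRST {q, u, w}. Thus FOLLOW(<G>) = {q, u, w}.
FOLLOW(<N>): in <S>-><N> <N> w (occurrence 1), <N> is followed by <N> w with FIRST {q, u, w}; in <S>-><N> <N> w (occurrence 2), <N> is followed by w with FIRST {w}. Thus FOLLOW(<N>) = {q, u, w}.
FOLLOW(<S>): in <N>-><S> w, <S> is followed by w with FIRST {w}; in <N>->q <A> <G> <S>, the suffix after <S> is empty, so FOLLOW(<S>) ⊇ FOLLOW(<N>) = {q, u, w}. Thus FOLLOW(<S>) = {$, q, u, w}.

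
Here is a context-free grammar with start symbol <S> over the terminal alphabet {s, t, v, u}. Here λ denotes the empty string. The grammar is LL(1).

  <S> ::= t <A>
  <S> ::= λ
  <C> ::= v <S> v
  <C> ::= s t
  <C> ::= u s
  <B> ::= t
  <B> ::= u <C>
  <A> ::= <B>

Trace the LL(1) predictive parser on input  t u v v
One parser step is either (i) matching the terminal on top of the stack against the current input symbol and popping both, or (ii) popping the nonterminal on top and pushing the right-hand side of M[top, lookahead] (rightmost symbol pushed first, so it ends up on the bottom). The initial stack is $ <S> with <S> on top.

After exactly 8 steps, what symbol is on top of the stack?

     Stack      Input      Action
  1  $ <S>      t u v v $  expand <S> ::= t <A>
  2  $ <A> t    t u v v $  match t
  3  $ <A>      u v v $    expand <A> ::= <B>
  4  $ <B>      u v v $    expand <B> ::= u <C>
  5  $ <C> u    u v v $    match u
  6  $ <C>      v v $      expand <C> ::= v <S> v
  7  $ v <S> v  v v $      match v
  8  $ v <S>    v $        expand <S> ::= λ
Stack after step 8: $ v (top = v).

v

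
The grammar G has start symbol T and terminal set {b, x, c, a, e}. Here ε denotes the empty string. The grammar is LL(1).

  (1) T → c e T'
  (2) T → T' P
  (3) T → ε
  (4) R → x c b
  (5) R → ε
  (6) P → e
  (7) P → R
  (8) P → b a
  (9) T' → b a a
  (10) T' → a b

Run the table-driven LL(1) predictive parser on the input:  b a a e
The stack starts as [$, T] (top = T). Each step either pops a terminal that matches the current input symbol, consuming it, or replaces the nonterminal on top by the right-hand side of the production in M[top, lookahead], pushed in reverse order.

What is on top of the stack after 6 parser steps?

e

step 1: stack=$ T  input=b a a e $  — expand T → T' P
step 2: stack=$ P T'  input=b a a e $  — expand T' → b a a
step 3: stack=$ P a a b  input=b a a e $  — match b
step 4: stack=$ P a a  input=a a e $  — match a
step 5: stack=$ P a  input=a e $  — match a
step 6: stack=$ P  input=e $  — expand P → e
Stack after step 6: $ e (top = e).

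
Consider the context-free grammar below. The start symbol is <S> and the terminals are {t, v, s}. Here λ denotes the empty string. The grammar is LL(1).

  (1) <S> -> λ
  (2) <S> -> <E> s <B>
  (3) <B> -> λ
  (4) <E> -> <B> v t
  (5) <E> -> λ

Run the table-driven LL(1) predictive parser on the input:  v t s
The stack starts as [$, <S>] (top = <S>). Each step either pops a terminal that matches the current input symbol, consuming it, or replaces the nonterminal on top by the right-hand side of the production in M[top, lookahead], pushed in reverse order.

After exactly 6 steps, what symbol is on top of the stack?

     Stack            Input    Action
  1  $ <S>            v t s $  expand <S> -> <E> s <B>
  2  $ <B> s <E>      v t s $  expand <E> -> <B> v t
  3  $ <B> s t v <B>  v t s $  expand <B> -> λ
  4  $ <B> s t v      v t s $  match v
  5  $ <B> s t        t s $    match t
  6  $ <B> s          s $      match s
Stack after step 6: $ <B> (top = <B>).

<B>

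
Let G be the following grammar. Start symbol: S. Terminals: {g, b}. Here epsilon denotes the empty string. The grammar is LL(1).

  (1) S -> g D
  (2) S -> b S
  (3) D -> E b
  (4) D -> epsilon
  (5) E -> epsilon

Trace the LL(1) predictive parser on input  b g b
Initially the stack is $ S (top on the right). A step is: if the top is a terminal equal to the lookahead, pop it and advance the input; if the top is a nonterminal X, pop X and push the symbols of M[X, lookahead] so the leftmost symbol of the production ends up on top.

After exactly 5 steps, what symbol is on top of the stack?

step 1: stack=$ S  input=b g b $  — expand S -> b S
step 2: stack=$ S b  input=b g b $  — match b
step 3: stack=$ S  input=g b $  — expand S -> g D
step 4: stack=$ D g  input=g b $  — match g
step 5: stack=$ D  input=b $  — expand D -> E b
Stack after step 5: $ b E (top = E).

E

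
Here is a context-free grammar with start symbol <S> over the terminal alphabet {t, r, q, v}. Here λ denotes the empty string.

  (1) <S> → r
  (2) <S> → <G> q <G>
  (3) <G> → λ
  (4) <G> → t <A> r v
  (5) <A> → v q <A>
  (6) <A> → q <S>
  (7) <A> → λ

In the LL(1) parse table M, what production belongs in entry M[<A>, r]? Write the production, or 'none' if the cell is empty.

FIRST(<G>) = {λ, t}
FIRST(<A>) = {λ, q, v}
FIRST(<S>) = {q, r, t}  (via <G> q <G>)
FOLLOW(<S>) includes $ since <S> is the start symbol.
FOLLOW(<A>): in <G>→t <A> r v, <A> is followed by r v with FIRST {r}; in <A>→v q <A>, the suffix after <A> is empty (adds nothing new). Thus FOLLOW(<A>) = {r}.
For <A> → v q <A>: FIRST(v q <A>) = {v}, so it goes in M[<A>, t] for t ∈ {v}.
For <A> → q <S>: FIRST(q <S>) = {q}, so it goes in M[<A>, t] for t ∈ {q}.
For <A> → λ: FIRST(λ) = {λ}, so it goes in M[<A>, t] for t ∈ {}; since λ ∈ FIRST, also for every t ∈ FOLLOW(<A>) = {r}.

<A> → λ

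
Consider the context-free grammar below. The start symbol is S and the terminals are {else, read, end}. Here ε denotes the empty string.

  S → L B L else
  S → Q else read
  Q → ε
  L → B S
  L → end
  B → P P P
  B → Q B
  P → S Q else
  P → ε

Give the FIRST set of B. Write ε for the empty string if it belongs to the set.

FIRST(Q) = {ε}
FIRST(S) = {else, end}  (via L B L else, Q else read)
FIRST(P) = {ε, else, end}  (via S Q else)
FIRST(B) = {ε, else, end}  (via P P P, Q B)
FIRST(L) = {else, end}  (via B S)

{ε, else, end}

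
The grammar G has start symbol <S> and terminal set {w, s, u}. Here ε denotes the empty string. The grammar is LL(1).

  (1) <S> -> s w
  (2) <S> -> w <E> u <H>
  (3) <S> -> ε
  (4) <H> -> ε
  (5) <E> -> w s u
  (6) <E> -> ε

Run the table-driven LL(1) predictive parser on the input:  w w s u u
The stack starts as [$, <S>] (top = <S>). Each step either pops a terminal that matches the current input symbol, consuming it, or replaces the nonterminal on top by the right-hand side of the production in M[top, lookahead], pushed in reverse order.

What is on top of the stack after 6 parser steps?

u

     Stack          Input        Action
  1  $ <S>          w w s u u $  expand <S> -> w <E> u <H>
  2  $ <H> u <E> w  w w s u u $  match w
  3  $ <H> u <E>    w s u u $    expand <E> -> w s u
  4  $ <H> u u s w  w s u u $    match w
  5  $ <H> u u s    s u u $      match s
  6  $ <H> u u      u u $        match u
Stack after step 6: $ <H> u (top = u).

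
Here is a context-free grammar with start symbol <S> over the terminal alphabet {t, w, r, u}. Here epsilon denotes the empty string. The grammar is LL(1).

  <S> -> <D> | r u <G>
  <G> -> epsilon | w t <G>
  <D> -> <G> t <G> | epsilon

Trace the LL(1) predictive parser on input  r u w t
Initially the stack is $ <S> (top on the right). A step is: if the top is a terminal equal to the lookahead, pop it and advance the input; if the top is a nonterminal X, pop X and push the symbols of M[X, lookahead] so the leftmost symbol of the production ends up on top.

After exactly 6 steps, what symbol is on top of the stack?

<G>

step 1: stack=$ <S>  input=r u w t $  — expand <S> -> r u <G>
step 2: stack=$ <G> u r  input=r u w t $  — match r
step 3: stack=$ <G> u  input=u w t $  — match u
step 4: stack=$ <G>  input=w t $  — expand <G> -> w t <G>
step 5: stack=$ <G> t w  input=w t $  — match w
step 6: stack=$ <G> t  input=t $  — match t
Stack after step 6: $ <G> (top = <G>).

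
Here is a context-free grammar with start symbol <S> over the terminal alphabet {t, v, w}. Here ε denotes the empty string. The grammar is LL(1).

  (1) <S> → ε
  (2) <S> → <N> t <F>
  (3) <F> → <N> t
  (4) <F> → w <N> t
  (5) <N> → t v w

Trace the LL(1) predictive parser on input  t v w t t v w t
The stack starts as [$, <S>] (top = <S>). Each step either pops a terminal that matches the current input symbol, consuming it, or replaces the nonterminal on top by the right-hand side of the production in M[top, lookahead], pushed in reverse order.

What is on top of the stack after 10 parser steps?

w

      Stack          Input              Action
   1  $ <S>          t v w t t v w t $  expand <S> → <N> t <F>
   2  $ <F> t <N>    t v w t t v w t $  expand <N> → t v w
   3  $ <F> t w v t  t v w t t v w t $  match t
   4  $ <F> t w v    v w t t v w t $    match v
   5  $ <F> t w      w t t v w t $      match w
   6  $ <F> t        t t v w t $        match t
   7  $ <F>          t v w t $          expand <F> → <N> t
   8  $ t <N>        t v w t $          expand <N> → t v w
   9  $ t w v t      t v w t $          match t
  10  $ t w v        v w t $            match v
Stack after step 10: $ t w (top = w).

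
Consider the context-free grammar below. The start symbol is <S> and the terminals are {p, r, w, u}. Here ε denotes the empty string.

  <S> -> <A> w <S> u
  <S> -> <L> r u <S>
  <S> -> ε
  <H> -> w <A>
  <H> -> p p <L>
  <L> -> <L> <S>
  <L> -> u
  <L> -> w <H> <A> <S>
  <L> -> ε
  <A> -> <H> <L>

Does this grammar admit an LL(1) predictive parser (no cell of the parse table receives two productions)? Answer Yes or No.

FIRST(<S>) = {ε, p, r, u, w}
FIRST(<H>) = {p, w}
FIRST(<L>) = {ε, p, r, u, w}
FIRST(<A>) = {p, w}
FOLLOW(<S>) = {$, p, r, u, w}
FOLLOW(<H>) = {p, r, u, w}
FOLLOW(<L>) = {p, r, u, w}
FOLLOW(<A>) = {p, r, u, w}
Cell M[<L>, p] receives both <L> -> <L> <S> and <L> -> ε — the grammar is not LL(1).

No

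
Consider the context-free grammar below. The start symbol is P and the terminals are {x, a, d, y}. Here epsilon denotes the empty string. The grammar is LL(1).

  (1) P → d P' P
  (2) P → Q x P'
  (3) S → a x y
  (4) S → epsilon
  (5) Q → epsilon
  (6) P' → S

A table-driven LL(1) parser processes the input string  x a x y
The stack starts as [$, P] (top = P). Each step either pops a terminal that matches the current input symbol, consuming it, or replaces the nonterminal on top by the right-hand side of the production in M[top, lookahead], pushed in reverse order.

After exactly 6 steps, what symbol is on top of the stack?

     Stack     Input      Action
  1  $ P       x a x y $  expand P → Q x P'
  2  $ P' x Q  x a x y $  expand Q → epsilon
  3  $ P' x    x a x y $  match x
  4  $ P'      a x y $    expand P' → S
  5  $ S       a x y $    expand S → a x y
  6  $ y x a   a x y $    match a
Stack after step 6: $ y x (top = x).

x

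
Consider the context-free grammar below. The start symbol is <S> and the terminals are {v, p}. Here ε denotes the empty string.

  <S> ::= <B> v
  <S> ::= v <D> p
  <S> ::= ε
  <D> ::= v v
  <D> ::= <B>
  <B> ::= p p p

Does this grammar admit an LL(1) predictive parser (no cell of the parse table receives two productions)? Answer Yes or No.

FIRST(<S>) = {ε, p, v}
FIRST(<D>) = {p, v}
FIRST(<B>) = {p}
FOLLOW(<S>) = {$}
FOLLOW(<D>) = {p}
FOLLOW(<B>) = {p, v}
Each cell of M receives at most one production.

Yes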